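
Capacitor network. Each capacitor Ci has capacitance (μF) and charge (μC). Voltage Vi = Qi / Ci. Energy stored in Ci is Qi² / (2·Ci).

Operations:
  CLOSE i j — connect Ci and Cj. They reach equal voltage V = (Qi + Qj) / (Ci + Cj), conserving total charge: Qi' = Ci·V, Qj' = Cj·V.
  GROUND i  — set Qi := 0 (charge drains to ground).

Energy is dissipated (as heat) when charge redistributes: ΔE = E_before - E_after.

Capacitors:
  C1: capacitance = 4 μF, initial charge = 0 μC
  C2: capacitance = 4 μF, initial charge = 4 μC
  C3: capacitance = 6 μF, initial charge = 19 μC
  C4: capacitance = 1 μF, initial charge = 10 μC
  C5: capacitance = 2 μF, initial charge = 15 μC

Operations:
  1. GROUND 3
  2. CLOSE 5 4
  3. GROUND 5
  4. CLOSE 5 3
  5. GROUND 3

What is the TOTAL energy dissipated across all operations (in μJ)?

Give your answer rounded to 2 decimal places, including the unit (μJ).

Initial: C1(4μF, Q=0μC, V=0.00V), C2(4μF, Q=4μC, V=1.00V), C3(6μF, Q=19μC, V=3.17V), C4(1μF, Q=10μC, V=10.00V), C5(2μF, Q=15μC, V=7.50V)
Op 1: GROUND 3: Q3=0; energy lost=30.083
Op 2: CLOSE 5-4: Q_total=25.00, C_total=3.00, V=8.33; Q5=16.67, Q4=8.33; dissipated=2.083
Op 3: GROUND 5: Q5=0; energy lost=69.444
Op 4: CLOSE 5-3: Q_total=0.00, C_total=8.00, V=0.00; Q5=0.00, Q3=0.00; dissipated=0.000
Op 5: GROUND 3: Q3=0; energy lost=0.000
Total dissipated: 101.611 μJ

Answer: 101.61 μJ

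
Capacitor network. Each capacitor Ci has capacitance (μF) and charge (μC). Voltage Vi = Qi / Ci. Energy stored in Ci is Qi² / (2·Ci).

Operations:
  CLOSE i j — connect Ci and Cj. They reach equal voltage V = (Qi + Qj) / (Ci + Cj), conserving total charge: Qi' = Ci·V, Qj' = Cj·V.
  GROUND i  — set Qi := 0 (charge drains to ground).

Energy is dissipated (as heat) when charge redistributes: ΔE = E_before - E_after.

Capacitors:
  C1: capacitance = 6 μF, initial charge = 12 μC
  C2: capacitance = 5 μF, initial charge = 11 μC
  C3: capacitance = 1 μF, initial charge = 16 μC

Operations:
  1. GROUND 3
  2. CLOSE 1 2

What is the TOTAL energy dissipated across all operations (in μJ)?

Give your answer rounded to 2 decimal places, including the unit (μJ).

Initial: C1(6μF, Q=12μC, V=2.00V), C2(5μF, Q=11μC, V=2.20V), C3(1μF, Q=16μC, V=16.00V)
Op 1: GROUND 3: Q3=0; energy lost=128.000
Op 2: CLOSE 1-2: Q_total=23.00, C_total=11.00, V=2.09; Q1=12.55, Q2=10.45; dissipated=0.055
Total dissipated: 128.055 μJ

Answer: 128.05 μJ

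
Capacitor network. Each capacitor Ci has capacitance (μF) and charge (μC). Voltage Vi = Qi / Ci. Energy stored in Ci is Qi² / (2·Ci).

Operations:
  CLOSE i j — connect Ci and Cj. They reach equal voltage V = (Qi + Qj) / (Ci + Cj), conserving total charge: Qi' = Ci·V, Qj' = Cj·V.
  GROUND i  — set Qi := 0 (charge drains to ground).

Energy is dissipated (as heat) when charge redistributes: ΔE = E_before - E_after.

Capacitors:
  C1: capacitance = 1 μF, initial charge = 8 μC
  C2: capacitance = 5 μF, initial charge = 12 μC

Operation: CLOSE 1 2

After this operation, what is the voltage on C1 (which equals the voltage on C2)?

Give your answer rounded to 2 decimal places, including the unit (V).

Initial: C1(1μF, Q=8μC, V=8.00V), C2(5μF, Q=12μC, V=2.40V)
Op 1: CLOSE 1-2: Q_total=20.00, C_total=6.00, V=3.33; Q1=3.33, Q2=16.67; dissipated=13.067

Answer: 3.33 V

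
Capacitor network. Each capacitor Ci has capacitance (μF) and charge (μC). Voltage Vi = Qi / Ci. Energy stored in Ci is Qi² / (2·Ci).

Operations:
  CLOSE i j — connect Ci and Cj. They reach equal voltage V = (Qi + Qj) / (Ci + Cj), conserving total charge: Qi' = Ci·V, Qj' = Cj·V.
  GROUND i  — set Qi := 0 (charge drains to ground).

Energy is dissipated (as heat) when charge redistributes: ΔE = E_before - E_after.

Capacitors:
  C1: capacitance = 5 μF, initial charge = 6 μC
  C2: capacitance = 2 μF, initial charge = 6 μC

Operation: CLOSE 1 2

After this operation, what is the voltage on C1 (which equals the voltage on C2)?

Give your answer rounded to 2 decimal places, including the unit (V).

Initial: C1(5μF, Q=6μC, V=1.20V), C2(2μF, Q=6μC, V=3.00V)
Op 1: CLOSE 1-2: Q_total=12.00, C_total=7.00, V=1.71; Q1=8.57, Q2=3.43; dissipated=2.314

Answer: 1.71 V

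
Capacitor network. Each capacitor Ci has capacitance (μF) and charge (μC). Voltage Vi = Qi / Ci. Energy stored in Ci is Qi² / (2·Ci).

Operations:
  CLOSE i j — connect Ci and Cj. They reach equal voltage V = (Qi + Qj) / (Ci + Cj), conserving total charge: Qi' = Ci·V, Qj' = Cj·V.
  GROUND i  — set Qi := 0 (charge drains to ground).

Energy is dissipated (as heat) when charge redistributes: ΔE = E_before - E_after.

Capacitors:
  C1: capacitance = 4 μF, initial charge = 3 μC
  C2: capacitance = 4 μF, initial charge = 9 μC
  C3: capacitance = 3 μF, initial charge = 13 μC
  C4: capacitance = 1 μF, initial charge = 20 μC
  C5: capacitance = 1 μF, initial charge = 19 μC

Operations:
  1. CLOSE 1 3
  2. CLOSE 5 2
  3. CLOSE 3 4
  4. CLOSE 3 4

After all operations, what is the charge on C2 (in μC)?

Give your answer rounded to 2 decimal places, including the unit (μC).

Initial: C1(4μF, Q=3μC, V=0.75V), C2(4μF, Q=9μC, V=2.25V), C3(3μF, Q=13μC, V=4.33V), C4(1μF, Q=20μC, V=20.00V), C5(1μF, Q=19μC, V=19.00V)
Op 1: CLOSE 1-3: Q_total=16.00, C_total=7.00, V=2.29; Q1=9.14, Q3=6.86; dissipated=11.006
Op 2: CLOSE 5-2: Q_total=28.00, C_total=5.00, V=5.60; Q5=5.60, Q2=22.40; dissipated=112.225
Op 3: CLOSE 3-4: Q_total=26.86, C_total=4.00, V=6.71; Q3=20.14, Q4=6.71; dissipated=117.673
Op 4: CLOSE 3-4: Q_total=26.86, C_total=4.00, V=6.71; Q3=20.14, Q4=6.71; dissipated=0.000
Final charges: Q1=9.14, Q2=22.40, Q3=20.14, Q4=6.71, Q5=5.60

Answer: 22.40 μC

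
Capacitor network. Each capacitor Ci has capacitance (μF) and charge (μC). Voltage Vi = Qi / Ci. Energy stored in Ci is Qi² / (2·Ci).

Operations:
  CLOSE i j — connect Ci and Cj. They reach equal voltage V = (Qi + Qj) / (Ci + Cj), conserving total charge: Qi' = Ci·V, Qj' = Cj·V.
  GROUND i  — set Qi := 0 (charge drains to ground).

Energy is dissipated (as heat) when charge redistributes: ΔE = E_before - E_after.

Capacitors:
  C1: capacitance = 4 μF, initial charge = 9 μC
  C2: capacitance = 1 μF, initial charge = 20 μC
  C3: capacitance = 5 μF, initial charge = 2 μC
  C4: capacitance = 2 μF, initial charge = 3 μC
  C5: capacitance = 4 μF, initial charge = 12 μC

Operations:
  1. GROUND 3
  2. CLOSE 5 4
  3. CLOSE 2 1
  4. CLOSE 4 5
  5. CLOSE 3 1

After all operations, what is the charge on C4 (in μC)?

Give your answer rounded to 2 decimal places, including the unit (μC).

Initial: C1(4μF, Q=9μC, V=2.25V), C2(1μF, Q=20μC, V=20.00V), C3(5μF, Q=2μC, V=0.40V), C4(2μF, Q=3μC, V=1.50V), C5(4μF, Q=12μC, V=3.00V)
Op 1: GROUND 3: Q3=0; energy lost=0.400
Op 2: CLOSE 5-4: Q_total=15.00, C_total=6.00, V=2.50; Q5=10.00, Q4=5.00; dissipated=1.500
Op 3: CLOSE 2-1: Q_total=29.00, C_total=5.00, V=5.80; Q2=5.80, Q1=23.20; dissipated=126.025
Op 4: CLOSE 4-5: Q_total=15.00, C_total=6.00, V=2.50; Q4=5.00, Q5=10.00; dissipated=0.000
Op 5: CLOSE 3-1: Q_total=23.20, C_total=9.00, V=2.58; Q3=12.89, Q1=10.31; dissipated=37.378
Final charges: Q1=10.31, Q2=5.80, Q3=12.89, Q4=5.00, Q5=10.00

Answer: 5.00 μC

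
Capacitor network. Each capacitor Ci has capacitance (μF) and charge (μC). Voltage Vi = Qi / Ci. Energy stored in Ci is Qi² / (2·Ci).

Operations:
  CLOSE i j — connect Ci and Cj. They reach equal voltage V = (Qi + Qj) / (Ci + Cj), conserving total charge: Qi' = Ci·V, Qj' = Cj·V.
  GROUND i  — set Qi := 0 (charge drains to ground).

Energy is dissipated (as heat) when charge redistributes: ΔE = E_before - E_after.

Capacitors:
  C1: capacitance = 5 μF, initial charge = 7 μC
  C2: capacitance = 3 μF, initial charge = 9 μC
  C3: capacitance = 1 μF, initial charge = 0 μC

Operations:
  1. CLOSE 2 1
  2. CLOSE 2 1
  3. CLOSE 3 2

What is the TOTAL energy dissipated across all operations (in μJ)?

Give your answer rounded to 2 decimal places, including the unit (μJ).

Initial: C1(5μF, Q=7μC, V=1.40V), C2(3μF, Q=9μC, V=3.00V), C3(1μF, Q=0μC, V=0.00V)
Op 1: CLOSE 2-1: Q_total=16.00, C_total=8.00, V=2.00; Q2=6.00, Q1=10.00; dissipated=2.400
Op 2: CLOSE 2-1: Q_total=16.00, C_total=8.00, V=2.00; Q2=6.00, Q1=10.00; dissipated=0.000
Op 3: CLOSE 3-2: Q_total=6.00, C_total=4.00, V=1.50; Q3=1.50, Q2=4.50; dissipated=1.500
Total dissipated: 3.900 μJ

Answer: 3.90 μJ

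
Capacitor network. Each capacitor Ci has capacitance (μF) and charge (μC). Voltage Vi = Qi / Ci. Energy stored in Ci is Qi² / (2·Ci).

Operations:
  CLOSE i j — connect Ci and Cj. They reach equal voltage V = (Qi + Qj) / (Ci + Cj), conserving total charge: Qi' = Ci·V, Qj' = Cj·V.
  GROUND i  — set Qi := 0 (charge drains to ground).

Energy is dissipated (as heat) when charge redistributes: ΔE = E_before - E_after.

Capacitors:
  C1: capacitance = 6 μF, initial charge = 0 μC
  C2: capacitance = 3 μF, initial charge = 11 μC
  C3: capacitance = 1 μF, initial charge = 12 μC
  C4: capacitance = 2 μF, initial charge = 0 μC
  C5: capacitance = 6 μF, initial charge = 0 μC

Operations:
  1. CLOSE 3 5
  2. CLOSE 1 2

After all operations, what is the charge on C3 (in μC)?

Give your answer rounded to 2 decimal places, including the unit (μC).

Initial: C1(6μF, Q=0μC, V=0.00V), C2(3μF, Q=11μC, V=3.67V), C3(1μF, Q=12μC, V=12.00V), C4(2μF, Q=0μC, V=0.00V), C5(6μF, Q=0μC, V=0.00V)
Op 1: CLOSE 3-5: Q_total=12.00, C_total=7.00, V=1.71; Q3=1.71, Q5=10.29; dissipated=61.714
Op 2: CLOSE 1-2: Q_total=11.00, C_total=9.00, V=1.22; Q1=7.33, Q2=3.67; dissipated=13.444
Final charges: Q1=7.33, Q2=3.67, Q3=1.71, Q4=0.00, Q5=10.29

Answer: 1.71 μC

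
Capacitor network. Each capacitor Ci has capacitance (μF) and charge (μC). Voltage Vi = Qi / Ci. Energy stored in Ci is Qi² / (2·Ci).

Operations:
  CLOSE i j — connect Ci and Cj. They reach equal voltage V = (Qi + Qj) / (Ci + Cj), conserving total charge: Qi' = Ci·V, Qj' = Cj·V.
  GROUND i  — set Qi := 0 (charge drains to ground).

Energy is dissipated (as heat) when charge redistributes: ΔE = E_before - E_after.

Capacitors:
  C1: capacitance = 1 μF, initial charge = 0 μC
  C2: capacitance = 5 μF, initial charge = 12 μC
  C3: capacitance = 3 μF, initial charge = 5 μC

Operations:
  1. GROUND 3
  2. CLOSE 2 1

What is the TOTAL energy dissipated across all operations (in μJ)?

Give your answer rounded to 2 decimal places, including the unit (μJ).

Initial: C1(1μF, Q=0μC, V=0.00V), C2(5μF, Q=12μC, V=2.40V), C3(3μF, Q=5μC, V=1.67V)
Op 1: GROUND 3: Q3=0; energy lost=4.167
Op 2: CLOSE 2-1: Q_total=12.00, C_total=6.00, V=2.00; Q2=10.00, Q1=2.00; dissipated=2.400
Total dissipated: 6.567 μJ

Answer: 6.57 μJ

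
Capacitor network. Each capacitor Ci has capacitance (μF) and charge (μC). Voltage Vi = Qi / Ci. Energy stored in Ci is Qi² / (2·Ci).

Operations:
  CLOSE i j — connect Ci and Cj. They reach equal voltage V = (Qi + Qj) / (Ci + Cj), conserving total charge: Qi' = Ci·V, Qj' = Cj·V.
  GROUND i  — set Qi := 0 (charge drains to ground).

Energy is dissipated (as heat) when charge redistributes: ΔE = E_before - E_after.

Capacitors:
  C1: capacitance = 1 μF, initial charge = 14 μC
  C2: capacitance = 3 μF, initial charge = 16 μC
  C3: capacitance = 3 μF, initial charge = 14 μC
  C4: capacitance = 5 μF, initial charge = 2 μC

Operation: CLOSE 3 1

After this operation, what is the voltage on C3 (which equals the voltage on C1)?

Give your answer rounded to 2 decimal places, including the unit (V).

Initial: C1(1μF, Q=14μC, V=14.00V), C2(3μF, Q=16μC, V=5.33V), C3(3μF, Q=14μC, V=4.67V), C4(5μF, Q=2μC, V=0.40V)
Op 1: CLOSE 3-1: Q_total=28.00, C_total=4.00, V=7.00; Q3=21.00, Q1=7.00; dissipated=32.667

Answer: 7.00 V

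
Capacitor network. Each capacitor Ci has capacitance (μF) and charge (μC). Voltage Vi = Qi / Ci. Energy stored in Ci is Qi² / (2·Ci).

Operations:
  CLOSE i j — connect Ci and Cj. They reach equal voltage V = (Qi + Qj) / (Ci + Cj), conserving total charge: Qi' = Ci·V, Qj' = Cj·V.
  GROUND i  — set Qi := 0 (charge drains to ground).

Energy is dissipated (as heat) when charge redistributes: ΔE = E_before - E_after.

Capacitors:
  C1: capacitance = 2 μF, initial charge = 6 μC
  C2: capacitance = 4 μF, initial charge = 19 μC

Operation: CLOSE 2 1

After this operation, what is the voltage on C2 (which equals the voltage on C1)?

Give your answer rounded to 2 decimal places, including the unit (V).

Answer: 4.17 V

Derivation:
Initial: C1(2μF, Q=6μC, V=3.00V), C2(4μF, Q=19μC, V=4.75V)
Op 1: CLOSE 2-1: Q_total=25.00, C_total=6.00, V=4.17; Q2=16.67, Q1=8.33; dissipated=2.042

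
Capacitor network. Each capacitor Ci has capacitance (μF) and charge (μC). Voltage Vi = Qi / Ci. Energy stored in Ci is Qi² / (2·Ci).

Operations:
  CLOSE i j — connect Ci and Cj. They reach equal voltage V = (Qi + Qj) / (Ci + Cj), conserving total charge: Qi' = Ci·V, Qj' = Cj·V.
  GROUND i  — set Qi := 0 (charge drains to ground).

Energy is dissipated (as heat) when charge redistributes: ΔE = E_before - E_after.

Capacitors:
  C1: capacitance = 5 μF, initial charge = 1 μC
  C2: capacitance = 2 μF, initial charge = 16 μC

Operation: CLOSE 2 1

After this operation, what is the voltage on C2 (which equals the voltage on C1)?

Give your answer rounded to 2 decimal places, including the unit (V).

Answer: 2.43 V

Derivation:
Initial: C1(5μF, Q=1μC, V=0.20V), C2(2μF, Q=16μC, V=8.00V)
Op 1: CLOSE 2-1: Q_total=17.00, C_total=7.00, V=2.43; Q2=4.86, Q1=12.14; dissipated=43.457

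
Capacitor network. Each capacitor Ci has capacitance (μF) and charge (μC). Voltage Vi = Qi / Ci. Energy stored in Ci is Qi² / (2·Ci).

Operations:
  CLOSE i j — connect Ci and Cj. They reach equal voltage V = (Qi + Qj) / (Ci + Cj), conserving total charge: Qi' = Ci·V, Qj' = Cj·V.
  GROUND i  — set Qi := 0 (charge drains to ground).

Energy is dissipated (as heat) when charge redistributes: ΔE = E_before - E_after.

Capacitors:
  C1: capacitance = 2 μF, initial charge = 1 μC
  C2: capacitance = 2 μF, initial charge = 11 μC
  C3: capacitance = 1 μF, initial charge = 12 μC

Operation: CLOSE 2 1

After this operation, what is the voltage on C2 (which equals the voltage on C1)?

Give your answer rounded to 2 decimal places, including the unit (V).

Answer: 3.00 V

Derivation:
Initial: C1(2μF, Q=1μC, V=0.50V), C2(2μF, Q=11μC, V=5.50V), C3(1μF, Q=12μC, V=12.00V)
Op 1: CLOSE 2-1: Q_total=12.00, C_total=4.00, V=3.00; Q2=6.00, Q1=6.00; dissipated=12.500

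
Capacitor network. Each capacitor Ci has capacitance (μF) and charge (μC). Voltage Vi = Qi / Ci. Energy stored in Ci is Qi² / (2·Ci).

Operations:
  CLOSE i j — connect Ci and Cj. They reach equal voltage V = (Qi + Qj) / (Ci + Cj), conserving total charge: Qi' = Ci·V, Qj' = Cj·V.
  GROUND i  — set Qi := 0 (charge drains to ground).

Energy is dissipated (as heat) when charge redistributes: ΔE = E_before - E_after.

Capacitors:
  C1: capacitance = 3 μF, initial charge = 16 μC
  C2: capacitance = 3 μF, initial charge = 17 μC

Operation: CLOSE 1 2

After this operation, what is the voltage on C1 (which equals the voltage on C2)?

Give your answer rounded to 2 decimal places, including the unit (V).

Answer: 5.50 V

Derivation:
Initial: C1(3μF, Q=16μC, V=5.33V), C2(3μF, Q=17μC, V=5.67V)
Op 1: CLOSE 1-2: Q_total=33.00, C_total=6.00, V=5.50; Q1=16.50, Q2=16.50; dissipated=0.083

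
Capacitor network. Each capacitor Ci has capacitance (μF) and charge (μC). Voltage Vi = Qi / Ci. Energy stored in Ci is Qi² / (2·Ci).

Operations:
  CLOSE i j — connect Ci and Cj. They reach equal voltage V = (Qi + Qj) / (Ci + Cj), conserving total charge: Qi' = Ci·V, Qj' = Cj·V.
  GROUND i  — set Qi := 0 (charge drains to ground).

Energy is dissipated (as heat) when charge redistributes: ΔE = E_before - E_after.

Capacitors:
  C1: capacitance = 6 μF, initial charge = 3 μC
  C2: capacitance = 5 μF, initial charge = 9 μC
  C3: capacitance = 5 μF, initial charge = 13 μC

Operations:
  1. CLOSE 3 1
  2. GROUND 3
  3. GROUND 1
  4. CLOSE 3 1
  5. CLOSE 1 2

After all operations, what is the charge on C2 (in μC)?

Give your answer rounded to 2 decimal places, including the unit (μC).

Answer: 4.09 μC

Derivation:
Initial: C1(6μF, Q=3μC, V=0.50V), C2(5μF, Q=9μC, V=1.80V), C3(5μF, Q=13μC, V=2.60V)
Op 1: CLOSE 3-1: Q_total=16.00, C_total=11.00, V=1.45; Q3=7.27, Q1=8.73; dissipated=6.014
Op 2: GROUND 3: Q3=0; energy lost=5.289
Op 3: GROUND 1: Q1=0; energy lost=6.347
Op 4: CLOSE 3-1: Q_total=0.00, C_total=11.00, V=0.00; Q3=0.00, Q1=0.00; dissipated=0.000
Op 5: CLOSE 1-2: Q_total=9.00, C_total=11.00, V=0.82; Q1=4.91, Q2=4.09; dissipated=4.418
Final charges: Q1=4.91, Q2=4.09, Q3=0.00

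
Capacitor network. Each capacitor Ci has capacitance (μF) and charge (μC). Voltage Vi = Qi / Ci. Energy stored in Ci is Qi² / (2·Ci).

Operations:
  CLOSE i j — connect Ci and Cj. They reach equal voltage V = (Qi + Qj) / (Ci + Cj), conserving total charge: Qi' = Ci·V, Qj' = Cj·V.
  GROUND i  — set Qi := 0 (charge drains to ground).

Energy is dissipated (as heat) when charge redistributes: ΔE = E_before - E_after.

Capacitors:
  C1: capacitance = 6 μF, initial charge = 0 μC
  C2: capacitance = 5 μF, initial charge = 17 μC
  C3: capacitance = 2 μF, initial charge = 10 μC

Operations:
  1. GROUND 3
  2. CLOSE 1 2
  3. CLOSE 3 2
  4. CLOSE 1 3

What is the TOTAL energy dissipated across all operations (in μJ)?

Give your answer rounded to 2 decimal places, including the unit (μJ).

Answer: 42.62 μJ

Derivation:
Initial: C1(6μF, Q=0μC, V=0.00V), C2(5μF, Q=17μC, V=3.40V), C3(2μF, Q=10μC, V=5.00V)
Op 1: GROUND 3: Q3=0; energy lost=25.000
Op 2: CLOSE 1-2: Q_total=17.00, C_total=11.00, V=1.55; Q1=9.27, Q2=7.73; dissipated=15.764
Op 3: CLOSE 3-2: Q_total=7.73, C_total=7.00, V=1.10; Q3=2.21, Q2=5.52; dissipated=1.706
Op 4: CLOSE 1-3: Q_total=11.48, C_total=8.00, V=1.44; Q1=8.61, Q3=2.87; dissipated=0.146
Total dissipated: 42.616 μJ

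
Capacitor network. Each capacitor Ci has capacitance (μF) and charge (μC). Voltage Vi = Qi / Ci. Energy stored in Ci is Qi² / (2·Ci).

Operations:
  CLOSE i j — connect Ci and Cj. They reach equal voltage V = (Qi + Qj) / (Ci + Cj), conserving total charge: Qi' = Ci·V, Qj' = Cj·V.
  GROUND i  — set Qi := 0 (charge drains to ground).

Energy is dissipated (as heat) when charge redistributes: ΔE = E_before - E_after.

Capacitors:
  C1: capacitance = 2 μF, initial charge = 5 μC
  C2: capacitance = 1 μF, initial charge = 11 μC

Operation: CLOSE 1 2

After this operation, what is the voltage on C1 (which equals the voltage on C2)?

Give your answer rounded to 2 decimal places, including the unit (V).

Initial: C1(2μF, Q=5μC, V=2.50V), C2(1μF, Q=11μC, V=11.00V)
Op 1: CLOSE 1-2: Q_total=16.00, C_total=3.00, V=5.33; Q1=10.67, Q2=5.33; dissipated=24.083

Answer: 5.33 V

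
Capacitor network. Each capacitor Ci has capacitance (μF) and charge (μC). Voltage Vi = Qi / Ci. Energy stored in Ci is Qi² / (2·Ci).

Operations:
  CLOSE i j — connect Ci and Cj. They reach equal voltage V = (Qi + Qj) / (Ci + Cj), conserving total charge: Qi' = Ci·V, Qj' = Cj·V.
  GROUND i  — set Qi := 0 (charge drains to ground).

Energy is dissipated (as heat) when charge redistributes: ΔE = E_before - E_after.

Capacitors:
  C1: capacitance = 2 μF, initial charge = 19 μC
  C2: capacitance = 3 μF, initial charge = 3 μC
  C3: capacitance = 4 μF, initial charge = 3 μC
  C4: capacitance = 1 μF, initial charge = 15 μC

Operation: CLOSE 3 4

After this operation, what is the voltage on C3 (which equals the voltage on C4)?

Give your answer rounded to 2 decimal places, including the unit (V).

Initial: C1(2μF, Q=19μC, V=9.50V), C2(3μF, Q=3μC, V=1.00V), C3(4μF, Q=3μC, V=0.75V), C4(1μF, Q=15μC, V=15.00V)
Op 1: CLOSE 3-4: Q_total=18.00, C_total=5.00, V=3.60; Q3=14.40, Q4=3.60; dissipated=81.225

Answer: 3.60 V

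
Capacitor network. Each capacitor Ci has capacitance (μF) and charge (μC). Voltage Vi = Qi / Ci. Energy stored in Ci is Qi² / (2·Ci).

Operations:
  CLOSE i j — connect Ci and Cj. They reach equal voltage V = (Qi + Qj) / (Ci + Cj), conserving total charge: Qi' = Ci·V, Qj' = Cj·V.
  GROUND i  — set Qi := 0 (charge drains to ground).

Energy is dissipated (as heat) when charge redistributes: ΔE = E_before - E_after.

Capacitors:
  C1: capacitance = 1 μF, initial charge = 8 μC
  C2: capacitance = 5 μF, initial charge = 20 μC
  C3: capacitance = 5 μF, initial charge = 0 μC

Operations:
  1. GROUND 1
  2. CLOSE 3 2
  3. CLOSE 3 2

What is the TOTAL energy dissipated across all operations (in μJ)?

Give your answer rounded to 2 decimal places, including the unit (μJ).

Answer: 52.00 μJ

Derivation:
Initial: C1(1μF, Q=8μC, V=8.00V), C2(5μF, Q=20μC, V=4.00V), C3(5μF, Q=0μC, V=0.00V)
Op 1: GROUND 1: Q1=0; energy lost=32.000
Op 2: CLOSE 3-2: Q_total=20.00, C_total=10.00, V=2.00; Q3=10.00, Q2=10.00; dissipated=20.000
Op 3: CLOSE 3-2: Q_total=20.00, C_total=10.00, V=2.00; Q3=10.00, Q2=10.00; dissipated=0.000
Total dissipated: 52.000 μJ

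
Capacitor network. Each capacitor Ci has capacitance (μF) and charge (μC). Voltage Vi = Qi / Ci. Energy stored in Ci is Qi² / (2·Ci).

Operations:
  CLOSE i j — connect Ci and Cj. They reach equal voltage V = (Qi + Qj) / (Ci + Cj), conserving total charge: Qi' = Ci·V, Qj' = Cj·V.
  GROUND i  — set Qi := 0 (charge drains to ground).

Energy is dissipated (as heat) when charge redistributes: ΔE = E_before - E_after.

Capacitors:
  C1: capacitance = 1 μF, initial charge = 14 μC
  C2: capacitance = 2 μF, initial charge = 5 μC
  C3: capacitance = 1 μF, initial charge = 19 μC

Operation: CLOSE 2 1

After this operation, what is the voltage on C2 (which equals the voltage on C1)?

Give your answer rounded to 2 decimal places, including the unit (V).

Initial: C1(1μF, Q=14μC, V=14.00V), C2(2μF, Q=5μC, V=2.50V), C3(1μF, Q=19μC, V=19.00V)
Op 1: CLOSE 2-1: Q_total=19.00, C_total=3.00, V=6.33; Q2=12.67, Q1=6.33; dissipated=44.083

Answer: 6.33 V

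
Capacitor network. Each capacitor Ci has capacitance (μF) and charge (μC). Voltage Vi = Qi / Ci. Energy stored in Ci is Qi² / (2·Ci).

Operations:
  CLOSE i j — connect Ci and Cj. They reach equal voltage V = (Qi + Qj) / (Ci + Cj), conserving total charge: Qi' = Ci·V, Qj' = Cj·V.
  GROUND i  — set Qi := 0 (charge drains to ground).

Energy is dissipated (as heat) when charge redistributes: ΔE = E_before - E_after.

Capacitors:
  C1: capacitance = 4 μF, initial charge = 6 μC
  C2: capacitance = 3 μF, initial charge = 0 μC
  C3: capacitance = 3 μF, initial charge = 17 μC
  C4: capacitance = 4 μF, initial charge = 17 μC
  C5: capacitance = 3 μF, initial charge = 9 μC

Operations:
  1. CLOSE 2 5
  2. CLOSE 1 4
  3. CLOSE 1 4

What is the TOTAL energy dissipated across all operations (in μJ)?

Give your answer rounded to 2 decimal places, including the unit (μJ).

Initial: C1(4μF, Q=6μC, V=1.50V), C2(3μF, Q=0μC, V=0.00V), C3(3μF, Q=17μC, V=5.67V), C4(4μF, Q=17μC, V=4.25V), C5(3μF, Q=9μC, V=3.00V)
Op 1: CLOSE 2-5: Q_total=9.00, C_total=6.00, V=1.50; Q2=4.50, Q5=4.50; dissipated=6.750
Op 2: CLOSE 1-4: Q_total=23.00, C_total=8.00, V=2.88; Q1=11.50, Q4=11.50; dissipated=7.562
Op 3: CLOSE 1-4: Q_total=23.00, C_total=8.00, V=2.88; Q1=11.50, Q4=11.50; dissipated=0.000
Total dissipated: 14.312 μJ

Answer: 14.31 μJ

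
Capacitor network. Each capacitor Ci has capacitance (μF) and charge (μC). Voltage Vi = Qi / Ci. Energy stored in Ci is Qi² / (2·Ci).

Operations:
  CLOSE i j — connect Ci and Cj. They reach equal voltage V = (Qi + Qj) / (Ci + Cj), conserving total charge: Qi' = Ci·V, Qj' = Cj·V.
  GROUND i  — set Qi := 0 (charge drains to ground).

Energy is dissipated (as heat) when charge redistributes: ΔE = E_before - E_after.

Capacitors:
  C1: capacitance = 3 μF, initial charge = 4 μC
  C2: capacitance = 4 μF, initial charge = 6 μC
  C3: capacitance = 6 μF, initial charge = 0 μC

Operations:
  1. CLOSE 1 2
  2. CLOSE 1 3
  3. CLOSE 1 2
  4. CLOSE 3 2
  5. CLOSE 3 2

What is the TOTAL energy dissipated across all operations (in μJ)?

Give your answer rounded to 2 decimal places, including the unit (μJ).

Initial: C1(3μF, Q=4μC, V=1.33V), C2(4μF, Q=6μC, V=1.50V), C3(6μF, Q=0μC, V=0.00V)
Op 1: CLOSE 1-2: Q_total=10.00, C_total=7.00, V=1.43; Q1=4.29, Q2=5.71; dissipated=0.024
Op 2: CLOSE 1-3: Q_total=4.29, C_total=9.00, V=0.48; Q1=1.43, Q3=2.86; dissipated=2.041
Op 3: CLOSE 1-2: Q_total=7.14, C_total=7.00, V=1.02; Q1=3.06, Q2=4.08; dissipated=0.777
Op 4: CLOSE 3-2: Q_total=6.94, C_total=10.00, V=0.69; Q3=4.16, Q2=2.78; dissipated=0.355
Op 5: CLOSE 3-2: Q_total=6.94, C_total=10.00, V=0.69; Q3=4.16, Q2=2.78; dissipated=0.000
Total dissipated: 3.197 μJ

Answer: 3.20 μJ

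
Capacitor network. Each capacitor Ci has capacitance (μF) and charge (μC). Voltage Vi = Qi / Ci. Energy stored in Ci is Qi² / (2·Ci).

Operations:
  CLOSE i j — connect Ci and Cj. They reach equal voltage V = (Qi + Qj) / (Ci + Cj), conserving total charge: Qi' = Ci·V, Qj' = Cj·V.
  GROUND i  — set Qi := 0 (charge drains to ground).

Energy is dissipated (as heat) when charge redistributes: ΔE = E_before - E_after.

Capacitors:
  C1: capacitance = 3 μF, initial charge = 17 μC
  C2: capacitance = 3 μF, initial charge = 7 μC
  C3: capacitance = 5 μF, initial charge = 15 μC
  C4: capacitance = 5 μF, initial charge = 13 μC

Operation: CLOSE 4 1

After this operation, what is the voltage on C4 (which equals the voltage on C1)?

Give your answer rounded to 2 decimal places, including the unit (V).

Initial: C1(3μF, Q=17μC, V=5.67V), C2(3μF, Q=7μC, V=2.33V), C3(5μF, Q=15μC, V=3.00V), C4(5μF, Q=13μC, V=2.60V)
Op 1: CLOSE 4-1: Q_total=30.00, C_total=8.00, V=3.75; Q4=18.75, Q1=11.25; dissipated=8.817

Answer: 3.75 V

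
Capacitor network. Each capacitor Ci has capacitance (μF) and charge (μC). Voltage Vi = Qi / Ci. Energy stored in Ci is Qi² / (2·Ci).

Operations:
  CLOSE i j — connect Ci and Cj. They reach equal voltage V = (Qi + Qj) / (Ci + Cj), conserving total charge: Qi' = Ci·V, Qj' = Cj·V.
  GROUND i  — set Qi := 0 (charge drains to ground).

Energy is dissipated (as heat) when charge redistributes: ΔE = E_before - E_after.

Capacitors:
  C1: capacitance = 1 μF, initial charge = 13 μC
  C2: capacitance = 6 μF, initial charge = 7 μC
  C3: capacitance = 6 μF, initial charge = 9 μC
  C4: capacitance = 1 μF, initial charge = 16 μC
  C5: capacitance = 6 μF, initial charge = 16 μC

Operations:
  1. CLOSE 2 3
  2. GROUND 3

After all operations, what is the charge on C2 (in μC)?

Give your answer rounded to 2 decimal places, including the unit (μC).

Answer: 8.00 μC

Derivation:
Initial: C1(1μF, Q=13μC, V=13.00V), C2(6μF, Q=7μC, V=1.17V), C3(6μF, Q=9μC, V=1.50V), C4(1μF, Q=16μC, V=16.00V), C5(6μF, Q=16μC, V=2.67V)
Op 1: CLOSE 2-3: Q_total=16.00, C_total=12.00, V=1.33; Q2=8.00, Q3=8.00; dissipated=0.167
Op 2: GROUND 3: Q3=0; energy lost=5.333
Final charges: Q1=13.00, Q2=8.00, Q3=0.00, Q4=16.00, Q5=16.00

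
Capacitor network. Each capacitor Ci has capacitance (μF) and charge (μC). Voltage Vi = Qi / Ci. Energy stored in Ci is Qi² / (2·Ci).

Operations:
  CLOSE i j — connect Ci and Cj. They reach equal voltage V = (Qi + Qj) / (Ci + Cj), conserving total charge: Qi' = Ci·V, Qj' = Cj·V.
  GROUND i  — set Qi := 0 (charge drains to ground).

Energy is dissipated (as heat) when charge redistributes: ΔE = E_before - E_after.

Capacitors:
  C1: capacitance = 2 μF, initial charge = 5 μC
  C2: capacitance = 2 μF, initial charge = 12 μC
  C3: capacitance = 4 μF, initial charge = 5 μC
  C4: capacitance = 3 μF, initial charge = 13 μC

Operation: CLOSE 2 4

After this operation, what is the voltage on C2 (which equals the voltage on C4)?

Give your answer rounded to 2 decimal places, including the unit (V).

Initial: C1(2μF, Q=5μC, V=2.50V), C2(2μF, Q=12μC, V=6.00V), C3(4μF, Q=5μC, V=1.25V), C4(3μF, Q=13μC, V=4.33V)
Op 1: CLOSE 2-4: Q_total=25.00, C_total=5.00, V=5.00; Q2=10.00, Q4=15.00; dissipated=1.667

Answer: 5.00 V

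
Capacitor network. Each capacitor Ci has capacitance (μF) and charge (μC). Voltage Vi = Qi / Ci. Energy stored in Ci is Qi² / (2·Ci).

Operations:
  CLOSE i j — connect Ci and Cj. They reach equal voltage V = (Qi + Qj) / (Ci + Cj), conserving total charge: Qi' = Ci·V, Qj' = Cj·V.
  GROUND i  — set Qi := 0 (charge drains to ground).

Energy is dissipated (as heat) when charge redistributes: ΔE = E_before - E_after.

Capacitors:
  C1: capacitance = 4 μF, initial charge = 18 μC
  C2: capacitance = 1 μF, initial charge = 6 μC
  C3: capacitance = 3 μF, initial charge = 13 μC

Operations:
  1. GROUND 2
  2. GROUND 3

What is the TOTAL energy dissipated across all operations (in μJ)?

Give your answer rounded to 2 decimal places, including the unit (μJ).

Initial: C1(4μF, Q=18μC, V=4.50V), C2(1μF, Q=6μC, V=6.00V), C3(3μF, Q=13μC, V=4.33V)
Op 1: GROUND 2: Q2=0; energy lost=18.000
Op 2: GROUND 3: Q3=0; energy lost=28.167
Total dissipated: 46.167 μJ

Answer: 46.17 μJ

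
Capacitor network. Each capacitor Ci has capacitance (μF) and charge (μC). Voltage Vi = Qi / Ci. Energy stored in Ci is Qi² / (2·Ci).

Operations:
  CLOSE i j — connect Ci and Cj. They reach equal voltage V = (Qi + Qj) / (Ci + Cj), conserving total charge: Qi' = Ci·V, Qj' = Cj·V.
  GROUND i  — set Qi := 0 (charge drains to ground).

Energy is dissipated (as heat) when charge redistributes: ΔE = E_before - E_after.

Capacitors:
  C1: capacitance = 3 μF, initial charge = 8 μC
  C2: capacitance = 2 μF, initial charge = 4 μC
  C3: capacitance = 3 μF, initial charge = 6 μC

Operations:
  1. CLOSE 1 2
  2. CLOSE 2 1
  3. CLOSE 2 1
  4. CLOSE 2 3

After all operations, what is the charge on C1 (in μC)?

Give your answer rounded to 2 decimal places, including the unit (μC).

Answer: 7.20 μC

Derivation:
Initial: C1(3μF, Q=8μC, V=2.67V), C2(2μF, Q=4μC, V=2.00V), C3(3μF, Q=6μC, V=2.00V)
Op 1: CLOSE 1-2: Q_total=12.00, C_total=5.00, V=2.40; Q1=7.20, Q2=4.80; dissipated=0.267
Op 2: CLOSE 2-1: Q_total=12.00, C_total=5.00, V=2.40; Q2=4.80, Q1=7.20; dissipated=0.000
Op 3: CLOSE 2-1: Q_total=12.00, C_total=5.00, V=2.40; Q2=4.80, Q1=7.20; dissipated=0.000
Op 4: CLOSE 2-3: Q_total=10.80, C_total=5.00, V=2.16; Q2=4.32, Q3=6.48; dissipated=0.096
Final charges: Q1=7.20, Q2=4.32, Q3=6.48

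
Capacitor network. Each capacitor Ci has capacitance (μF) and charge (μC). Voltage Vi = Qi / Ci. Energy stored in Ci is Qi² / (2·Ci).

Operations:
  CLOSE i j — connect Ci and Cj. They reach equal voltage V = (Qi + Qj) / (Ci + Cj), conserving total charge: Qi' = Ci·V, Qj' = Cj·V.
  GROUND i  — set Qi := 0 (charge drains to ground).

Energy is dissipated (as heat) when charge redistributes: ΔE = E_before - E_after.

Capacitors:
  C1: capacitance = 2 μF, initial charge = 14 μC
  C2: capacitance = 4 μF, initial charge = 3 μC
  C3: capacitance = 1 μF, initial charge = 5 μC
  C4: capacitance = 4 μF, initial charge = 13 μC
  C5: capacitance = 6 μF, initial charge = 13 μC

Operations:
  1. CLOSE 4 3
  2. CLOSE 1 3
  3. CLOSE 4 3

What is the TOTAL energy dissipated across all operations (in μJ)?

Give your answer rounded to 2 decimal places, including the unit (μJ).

Answer: 7.13 μJ

Derivation:
Initial: C1(2μF, Q=14μC, V=7.00V), C2(4μF, Q=3μC, V=0.75V), C3(1μF, Q=5μC, V=5.00V), C4(4μF, Q=13μC, V=3.25V), C5(6μF, Q=13μC, V=2.17V)
Op 1: CLOSE 4-3: Q_total=18.00, C_total=5.00, V=3.60; Q4=14.40, Q3=3.60; dissipated=1.225
Op 2: CLOSE 1-3: Q_total=17.60, C_total=3.00, V=5.87; Q1=11.73, Q3=5.87; dissipated=3.853
Op 3: CLOSE 4-3: Q_total=20.27, C_total=5.00, V=4.05; Q4=16.21, Q3=4.05; dissipated=2.055
Total dissipated: 7.133 μJ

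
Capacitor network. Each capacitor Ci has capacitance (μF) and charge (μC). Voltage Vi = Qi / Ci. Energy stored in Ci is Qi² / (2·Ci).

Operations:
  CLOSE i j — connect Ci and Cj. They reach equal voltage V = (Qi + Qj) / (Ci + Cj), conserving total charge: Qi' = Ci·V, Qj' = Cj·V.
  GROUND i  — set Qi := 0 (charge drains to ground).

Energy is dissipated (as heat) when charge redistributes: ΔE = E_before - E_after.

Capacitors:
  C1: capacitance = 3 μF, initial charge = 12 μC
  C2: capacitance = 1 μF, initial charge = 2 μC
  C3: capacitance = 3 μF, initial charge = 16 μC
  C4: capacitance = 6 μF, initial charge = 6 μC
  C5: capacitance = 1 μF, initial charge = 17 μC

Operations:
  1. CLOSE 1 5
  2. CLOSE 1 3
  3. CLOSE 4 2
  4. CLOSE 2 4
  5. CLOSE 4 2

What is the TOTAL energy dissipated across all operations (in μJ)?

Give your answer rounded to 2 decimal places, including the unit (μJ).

Initial: C1(3μF, Q=12μC, V=4.00V), C2(1μF, Q=2μC, V=2.00V), C3(3μF, Q=16μC, V=5.33V), C4(6μF, Q=6μC, V=1.00V), C5(1μF, Q=17μC, V=17.00V)
Op 1: CLOSE 1-5: Q_total=29.00, C_total=4.00, V=7.25; Q1=21.75, Q5=7.25; dissipated=63.375
Op 2: CLOSE 1-3: Q_total=37.75, C_total=6.00, V=6.29; Q1=18.88, Q3=18.88; dissipated=2.755
Op 3: CLOSE 4-2: Q_total=8.00, C_total=7.00, V=1.14; Q4=6.86, Q2=1.14; dissipated=0.429
Op 4: CLOSE 2-4: Q_total=8.00, C_total=7.00, V=1.14; Q2=1.14, Q4=6.86; dissipated=0.000
Op 5: CLOSE 4-2: Q_total=8.00, C_total=7.00, V=1.14; Q4=6.86, Q2=1.14; dissipated=0.000
Total dissipated: 66.559 μJ

Answer: 66.56 μJ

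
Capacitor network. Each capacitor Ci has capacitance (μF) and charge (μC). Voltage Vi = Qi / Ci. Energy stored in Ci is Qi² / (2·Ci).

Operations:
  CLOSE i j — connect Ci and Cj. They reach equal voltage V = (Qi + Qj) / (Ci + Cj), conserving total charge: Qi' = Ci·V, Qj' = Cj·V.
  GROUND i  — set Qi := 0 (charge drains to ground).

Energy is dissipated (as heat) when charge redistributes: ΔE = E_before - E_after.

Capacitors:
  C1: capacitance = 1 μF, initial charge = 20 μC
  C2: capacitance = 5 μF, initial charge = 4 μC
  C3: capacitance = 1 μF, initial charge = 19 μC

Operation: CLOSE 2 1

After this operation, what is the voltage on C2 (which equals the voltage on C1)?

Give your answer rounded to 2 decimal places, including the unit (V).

Initial: C1(1μF, Q=20μC, V=20.00V), C2(5μF, Q=4μC, V=0.80V), C3(1μF, Q=19μC, V=19.00V)
Op 1: CLOSE 2-1: Q_total=24.00, C_total=6.00, V=4.00; Q2=20.00, Q1=4.00; dissipated=153.600

Answer: 4.00 V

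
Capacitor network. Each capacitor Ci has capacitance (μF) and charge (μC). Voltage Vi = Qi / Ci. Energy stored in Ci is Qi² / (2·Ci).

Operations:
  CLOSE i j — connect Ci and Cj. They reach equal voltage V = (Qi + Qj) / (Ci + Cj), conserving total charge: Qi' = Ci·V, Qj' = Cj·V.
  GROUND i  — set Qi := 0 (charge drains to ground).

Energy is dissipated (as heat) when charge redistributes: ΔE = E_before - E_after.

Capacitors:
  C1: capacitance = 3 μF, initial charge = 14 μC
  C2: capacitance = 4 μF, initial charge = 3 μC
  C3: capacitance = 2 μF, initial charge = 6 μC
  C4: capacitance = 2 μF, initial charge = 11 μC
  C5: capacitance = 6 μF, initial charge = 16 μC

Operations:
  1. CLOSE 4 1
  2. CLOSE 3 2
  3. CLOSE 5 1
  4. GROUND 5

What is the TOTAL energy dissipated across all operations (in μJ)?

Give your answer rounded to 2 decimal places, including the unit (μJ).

Initial: C1(3μF, Q=14μC, V=4.67V), C2(4μF, Q=3μC, V=0.75V), C3(2μF, Q=6μC, V=3.00V), C4(2μF, Q=11μC, V=5.50V), C5(6μF, Q=16μC, V=2.67V)
Op 1: CLOSE 4-1: Q_total=25.00, C_total=5.00, V=5.00; Q4=10.00, Q1=15.00; dissipated=0.417
Op 2: CLOSE 3-2: Q_total=9.00, C_total=6.00, V=1.50; Q3=3.00, Q2=6.00; dissipated=3.375
Op 3: CLOSE 5-1: Q_total=31.00, C_total=9.00, V=3.44; Q5=20.67, Q1=10.33; dissipated=5.444
Op 4: GROUND 5: Q5=0; energy lost=35.593
Total dissipated: 44.829 μJ

Answer: 44.83 μJ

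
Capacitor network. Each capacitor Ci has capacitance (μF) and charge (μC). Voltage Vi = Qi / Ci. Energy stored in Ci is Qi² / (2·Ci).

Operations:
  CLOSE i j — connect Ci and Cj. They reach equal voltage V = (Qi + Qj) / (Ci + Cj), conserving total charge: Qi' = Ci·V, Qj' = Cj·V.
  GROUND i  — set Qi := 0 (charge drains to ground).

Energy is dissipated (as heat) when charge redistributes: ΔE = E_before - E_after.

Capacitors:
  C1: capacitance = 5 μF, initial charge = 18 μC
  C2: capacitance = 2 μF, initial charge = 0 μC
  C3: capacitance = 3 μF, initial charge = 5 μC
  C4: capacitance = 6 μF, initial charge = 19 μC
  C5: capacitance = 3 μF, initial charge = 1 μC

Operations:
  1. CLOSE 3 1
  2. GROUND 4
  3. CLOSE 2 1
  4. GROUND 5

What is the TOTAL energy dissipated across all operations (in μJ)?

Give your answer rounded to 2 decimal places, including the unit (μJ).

Answer: 39.66 μJ

Derivation:
Initial: C1(5μF, Q=18μC, V=3.60V), C2(2μF, Q=0μC, V=0.00V), C3(3μF, Q=5μC, V=1.67V), C4(6μF, Q=19μC, V=3.17V), C5(3μF, Q=1μC, V=0.33V)
Op 1: CLOSE 3-1: Q_total=23.00, C_total=8.00, V=2.88; Q3=8.62, Q1=14.38; dissipated=3.504
Op 2: GROUND 4: Q4=0; energy lost=30.083
Op 3: CLOSE 2-1: Q_total=14.38, C_total=7.00, V=2.05; Q2=4.11, Q1=10.27; dissipated=5.904
Op 4: GROUND 5: Q5=0; energy lost=0.167
Total dissipated: 39.658 μJ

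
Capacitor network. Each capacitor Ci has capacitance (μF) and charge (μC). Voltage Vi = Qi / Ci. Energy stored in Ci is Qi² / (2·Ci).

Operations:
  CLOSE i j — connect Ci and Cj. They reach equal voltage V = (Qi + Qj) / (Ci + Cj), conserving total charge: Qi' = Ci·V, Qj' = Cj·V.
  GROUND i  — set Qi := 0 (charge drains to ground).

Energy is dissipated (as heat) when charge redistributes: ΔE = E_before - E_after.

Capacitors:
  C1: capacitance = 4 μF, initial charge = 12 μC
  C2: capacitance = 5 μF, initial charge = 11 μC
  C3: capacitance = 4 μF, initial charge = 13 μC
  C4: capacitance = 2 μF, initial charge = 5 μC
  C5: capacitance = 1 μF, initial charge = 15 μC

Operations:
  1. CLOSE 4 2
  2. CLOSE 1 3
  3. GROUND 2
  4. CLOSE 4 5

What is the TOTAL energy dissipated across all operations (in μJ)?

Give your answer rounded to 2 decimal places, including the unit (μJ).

Answer: 67.07 μJ

Derivation:
Initial: C1(4μF, Q=12μC, V=3.00V), C2(5μF, Q=11μC, V=2.20V), C3(4μF, Q=13μC, V=3.25V), C4(2μF, Q=5μC, V=2.50V), C5(1μF, Q=15μC, V=15.00V)
Op 1: CLOSE 4-2: Q_total=16.00, C_total=7.00, V=2.29; Q4=4.57, Q2=11.43; dissipated=0.064
Op 2: CLOSE 1-3: Q_total=25.00, C_total=8.00, V=3.12; Q1=12.50, Q3=12.50; dissipated=0.062
Op 3: GROUND 2: Q2=0; energy lost=13.061
Op 4: CLOSE 4-5: Q_total=19.57, C_total=3.00, V=6.52; Q4=13.05, Q5=6.52; dissipated=53.884
Total dissipated: 67.072 μJ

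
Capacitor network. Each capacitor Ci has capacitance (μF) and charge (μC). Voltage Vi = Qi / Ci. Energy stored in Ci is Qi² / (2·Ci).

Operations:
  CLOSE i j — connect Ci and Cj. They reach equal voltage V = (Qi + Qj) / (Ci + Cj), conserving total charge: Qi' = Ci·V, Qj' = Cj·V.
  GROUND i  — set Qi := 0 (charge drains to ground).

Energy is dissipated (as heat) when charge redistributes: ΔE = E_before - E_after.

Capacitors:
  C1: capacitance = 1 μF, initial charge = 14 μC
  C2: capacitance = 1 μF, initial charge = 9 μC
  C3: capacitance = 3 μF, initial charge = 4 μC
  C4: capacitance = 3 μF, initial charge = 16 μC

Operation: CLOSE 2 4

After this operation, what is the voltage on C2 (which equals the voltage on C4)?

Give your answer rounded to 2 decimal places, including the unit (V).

Answer: 6.25 V

Derivation:
Initial: C1(1μF, Q=14μC, V=14.00V), C2(1μF, Q=9μC, V=9.00V), C3(3μF, Q=4μC, V=1.33V), C4(3μF, Q=16μC, V=5.33V)
Op 1: CLOSE 2-4: Q_total=25.00, C_total=4.00, V=6.25; Q2=6.25, Q4=18.75; dissipated=5.042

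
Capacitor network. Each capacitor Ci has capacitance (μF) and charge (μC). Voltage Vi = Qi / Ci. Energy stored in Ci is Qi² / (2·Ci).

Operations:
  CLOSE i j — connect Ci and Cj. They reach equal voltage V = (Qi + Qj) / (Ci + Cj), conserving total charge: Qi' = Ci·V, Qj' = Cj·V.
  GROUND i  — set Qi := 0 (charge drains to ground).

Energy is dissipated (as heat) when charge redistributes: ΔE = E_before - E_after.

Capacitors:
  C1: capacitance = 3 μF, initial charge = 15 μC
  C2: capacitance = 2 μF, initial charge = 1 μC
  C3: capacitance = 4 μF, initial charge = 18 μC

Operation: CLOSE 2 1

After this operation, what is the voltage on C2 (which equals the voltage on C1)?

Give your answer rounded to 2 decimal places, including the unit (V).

Initial: C1(3μF, Q=15μC, V=5.00V), C2(2μF, Q=1μC, V=0.50V), C3(4μF, Q=18μC, V=4.50V)
Op 1: CLOSE 2-1: Q_total=16.00, C_total=5.00, V=3.20; Q2=6.40, Q1=9.60; dissipated=12.150

Answer: 3.20 V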